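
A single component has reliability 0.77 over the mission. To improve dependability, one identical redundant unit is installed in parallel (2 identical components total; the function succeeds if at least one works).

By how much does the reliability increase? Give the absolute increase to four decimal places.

R_before = 0.77
R_after = 1 − (1 − 0.77)^2 = 0.9471
ΔR = 0.9471 − 0.77 = 0.1771

0.1771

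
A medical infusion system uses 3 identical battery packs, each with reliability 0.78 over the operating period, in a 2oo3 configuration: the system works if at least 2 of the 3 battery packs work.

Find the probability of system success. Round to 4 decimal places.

R = Σ_{i=2}^{3} C(3,i) p^i (1−p)^{3−i} with p = 0.78
C(3,2)·0.78^2·0.22^1 = 0.401544
C(3,3)·0.78^3·0.22^0 = 0.474552
Sum = 0.8761

0.8761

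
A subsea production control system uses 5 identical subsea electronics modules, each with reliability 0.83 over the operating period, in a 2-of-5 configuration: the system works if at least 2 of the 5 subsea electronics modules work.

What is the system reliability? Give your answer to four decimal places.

R = Σ_{i=2}^{5} C(5,i) p^i (1−p)^{5−i} with p = 0.83
C(5,2)·0.83^2·0.17^3 = 0.033846
C(5,3)·0.83^3·0.17^2 = 0.165246
C(5,4)·0.83^4·0.17^1 = 0.403396
C(5,5)·0.83^5·0.17^0 = 0.393904
Sum = 0.9964

0.9964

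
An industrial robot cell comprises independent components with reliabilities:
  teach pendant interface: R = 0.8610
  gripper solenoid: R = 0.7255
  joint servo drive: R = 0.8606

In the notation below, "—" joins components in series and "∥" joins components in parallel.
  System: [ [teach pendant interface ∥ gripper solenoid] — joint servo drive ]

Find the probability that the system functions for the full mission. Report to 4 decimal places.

Parallel (teach pendant interface and gripper solenoid): 1 − (1 − 0.861000)(1 − 0.725500) = 0.961845
Series ([0.961845] and joint servo drive): 0.961845 × 0.860600 = 0.8278

0.8278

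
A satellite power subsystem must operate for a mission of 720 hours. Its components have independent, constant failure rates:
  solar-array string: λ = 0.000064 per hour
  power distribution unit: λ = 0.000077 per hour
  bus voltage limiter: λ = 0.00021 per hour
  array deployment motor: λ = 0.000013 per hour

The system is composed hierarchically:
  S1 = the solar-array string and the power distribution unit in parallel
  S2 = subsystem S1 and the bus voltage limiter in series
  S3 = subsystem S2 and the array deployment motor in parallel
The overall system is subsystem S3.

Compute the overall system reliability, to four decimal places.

R(solar-array string) = exp(−0.000064 × 720) = 0.954966
R(power distribution unit) = exp(−0.000077 × 720) = 0.946069
R(bus voltage limiter) = exp(−0.00021 × 720) = 0.859676
R(array deployment motor) = exp(−0.000013 × 720) = 0.990684
Parallel (solar-array string and power distribution unit): 1 − (1 − 0.954966)(1 − 0.946069) = 0.997571
Series ([0.997571] and bus voltage limiter): 0.997571 × 0.859676 = 0.857588
Parallel ([0.857588] and array deployment motor): 1 − (1 − 0.857588)(1 − 0.990684) = 0.9987

0.9987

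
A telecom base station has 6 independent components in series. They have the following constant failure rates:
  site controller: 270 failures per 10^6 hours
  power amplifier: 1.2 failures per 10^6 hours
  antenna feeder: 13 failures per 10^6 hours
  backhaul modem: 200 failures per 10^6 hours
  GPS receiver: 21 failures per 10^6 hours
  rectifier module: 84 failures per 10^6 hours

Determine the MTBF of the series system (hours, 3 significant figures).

1700

Series of exponential components: λ_sys = Σ λ_i
λ_sys = 0.00027 + 0.0000012 + 0.000013 + 0.00020 + 0.000021 + 0.000084 = 5.8920e-04 /h
MTBF = 1 / λ_sys = 1700 h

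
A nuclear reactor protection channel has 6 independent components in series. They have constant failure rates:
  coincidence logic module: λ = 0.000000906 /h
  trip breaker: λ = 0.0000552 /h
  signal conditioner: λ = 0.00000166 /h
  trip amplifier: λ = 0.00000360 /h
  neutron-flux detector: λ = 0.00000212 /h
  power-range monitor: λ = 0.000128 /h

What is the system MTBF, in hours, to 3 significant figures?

5220

Series of exponential components: λ_sys = Σ λ_i
λ_sys = 0.000000906 + 0.0000552 + 0.00000166 + 0.00000360 + 0.00000212 + 0.000128 = 1.9149e-04 /h
MTBF = 1 / λ_sys = 5220 h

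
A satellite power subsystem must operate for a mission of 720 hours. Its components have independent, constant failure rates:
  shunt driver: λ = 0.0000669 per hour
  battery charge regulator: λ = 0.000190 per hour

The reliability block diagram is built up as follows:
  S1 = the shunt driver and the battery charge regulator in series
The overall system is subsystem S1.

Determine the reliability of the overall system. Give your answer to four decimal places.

R(shunt driver) = exp(−0.0000669 × 720) = 0.952974
R(battery charge regulator) = exp(−0.000190 × 720) = 0.872145
Series (shunt driver and battery charge regulator): 0.952974 × 0.872145 = 0.8311

0.8311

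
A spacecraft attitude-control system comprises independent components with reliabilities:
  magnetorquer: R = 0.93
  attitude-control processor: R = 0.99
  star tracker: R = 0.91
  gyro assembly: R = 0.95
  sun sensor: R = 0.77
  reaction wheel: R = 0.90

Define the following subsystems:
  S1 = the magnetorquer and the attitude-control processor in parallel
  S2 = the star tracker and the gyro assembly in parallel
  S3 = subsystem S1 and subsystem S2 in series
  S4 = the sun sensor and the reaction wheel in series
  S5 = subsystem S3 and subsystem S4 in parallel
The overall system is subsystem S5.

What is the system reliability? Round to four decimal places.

Parallel (magnetorquer and attitude-control processor): 1 − (1 − 0.930000)(1 − 0.990000) = 0.999300
Parallel (star tracker and gyro assembly): 1 − (1 − 0.910000)(1 − 0.950000) = 0.995500
Series ([0.999300] and [0.995500]): 0.999300 × 0.995500 = 0.994803
Series (sun sensor and reaction wheel): 0.770000 × 0.900000 = 0.693000
Parallel ([0.994803] and [0.693000]): 1 − (1 − 0.994803)(1 − 0.693000) = 0.9984

0.9984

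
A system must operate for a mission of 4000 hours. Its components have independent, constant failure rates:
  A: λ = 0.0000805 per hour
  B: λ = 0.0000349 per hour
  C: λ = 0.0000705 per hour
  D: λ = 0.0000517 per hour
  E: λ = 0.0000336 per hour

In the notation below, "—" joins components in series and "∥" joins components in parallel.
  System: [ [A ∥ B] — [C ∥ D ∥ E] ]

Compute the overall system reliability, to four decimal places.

R(A) = exp(−0.0000805 × 4000) = 0.724698
R(B) = exp(−0.0000349 × 4000) = 0.869706
R(C) = exp(−0.0000705 × 4000) = 0.754274
R(D) = exp(−0.0000517 × 4000) = 0.813182
R(E) = exp(−0.0000336 × 4000) = 0.874240
Parallel (A and B): 1 − (1 − 0.724698)(1 − 0.869706) = 0.964130
Parallel (C, D, and E): 1 − (1 − 0.754274)(1 − 0.813182)(1 − 0.874240) = 0.994227
Series ([0.964130] and [0.994227]): 0.964130 × 0.994227 = 0.9586

0.9586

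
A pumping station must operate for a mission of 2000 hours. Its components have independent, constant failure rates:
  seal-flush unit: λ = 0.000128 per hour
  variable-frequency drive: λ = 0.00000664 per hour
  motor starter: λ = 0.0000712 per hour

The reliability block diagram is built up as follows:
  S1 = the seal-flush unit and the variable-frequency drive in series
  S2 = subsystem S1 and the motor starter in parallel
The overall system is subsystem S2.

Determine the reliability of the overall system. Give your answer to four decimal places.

R(seal-flush unit) = exp(−0.000128 × 2000) = 0.774142
R(variable-frequency drive) = exp(−0.00000664 × 2000) = 0.986808
R(motor starter) = exp(−0.0000712 × 2000) = 0.867274
Series (seal-flush unit and variable-frequency drive): 0.774142 × 0.986808 = 0.763930
Parallel ([0.763930] and motor starter): 1 − (1 − 0.763930)(1 − 0.867274) = 0.9687

0.9687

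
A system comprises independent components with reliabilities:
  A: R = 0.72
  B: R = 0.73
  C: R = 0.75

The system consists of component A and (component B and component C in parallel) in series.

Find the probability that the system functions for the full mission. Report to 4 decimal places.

0.6714

Parallel (B and C): 1 − (1 − 0.730000)(1 − 0.750000) = 0.932500
Series (A and [0.932500]): 0.720000 × 0.932500 = 0.6714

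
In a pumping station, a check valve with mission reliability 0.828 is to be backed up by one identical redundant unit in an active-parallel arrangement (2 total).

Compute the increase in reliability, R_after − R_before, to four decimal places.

R_before = 0.828
R_after = 1 − (1 − 0.828)^2 = 0.9704
ΔR = 0.9704 − 0.828 = 0.1424

0.1424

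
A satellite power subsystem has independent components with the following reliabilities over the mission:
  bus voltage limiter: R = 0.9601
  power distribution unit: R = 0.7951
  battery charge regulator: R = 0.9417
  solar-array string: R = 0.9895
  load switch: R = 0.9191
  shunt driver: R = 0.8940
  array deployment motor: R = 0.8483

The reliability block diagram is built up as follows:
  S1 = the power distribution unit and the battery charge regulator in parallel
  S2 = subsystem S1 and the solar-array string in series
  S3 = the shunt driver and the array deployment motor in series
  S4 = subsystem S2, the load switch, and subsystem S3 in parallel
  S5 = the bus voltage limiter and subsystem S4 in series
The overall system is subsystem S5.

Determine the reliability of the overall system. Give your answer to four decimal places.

0.9597

Parallel (power distribution unit and battery charge regulator): 1 − (1 − 0.795100)(1 − 0.941700) = 0.988054
Series ([0.988054] and solar-array string): 0.988054 × 0.989500 = 0.977679
Series (shunt driver and array deployment motor): 0.894000 × 0.848300 = 0.758380
Parallel ([0.977679], load switch, and [0.758380]): 1 − (1 − 0.977679)(1 − 0.919100)(1 − 0.758380) = 0.999564
Series (bus voltage limiter and [0.999564]): 0.960100 × 0.999564 = 0.9597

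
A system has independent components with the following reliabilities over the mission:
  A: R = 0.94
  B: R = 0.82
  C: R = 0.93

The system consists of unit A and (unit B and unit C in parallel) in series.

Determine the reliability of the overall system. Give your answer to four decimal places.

Parallel (B and C): 1 − (1 − 0.820000)(1 − 0.930000) = 0.987400
Series (A and [0.987400]): 0.940000 × 0.987400 = 0.9282

0.9282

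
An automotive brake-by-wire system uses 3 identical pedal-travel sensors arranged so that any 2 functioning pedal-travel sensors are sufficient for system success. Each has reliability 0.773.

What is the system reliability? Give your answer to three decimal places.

R = Σ_{i=2}^{3} C(3,i) p^i (1−p)^{3−i} with p = 0.773
C(3,2)·0.773^2·0.227^1 = 0.40692
C(3,3)·0.773^3·0.227^0 = 0.46189
Sum = 0.869

0.869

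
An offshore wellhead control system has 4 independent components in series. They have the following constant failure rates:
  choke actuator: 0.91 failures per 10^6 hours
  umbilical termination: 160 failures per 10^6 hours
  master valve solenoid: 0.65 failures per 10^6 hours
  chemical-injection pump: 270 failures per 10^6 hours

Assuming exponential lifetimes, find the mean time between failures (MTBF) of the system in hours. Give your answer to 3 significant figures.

2320

Series of exponential components: λ_sys = Σ λ_i
λ_sys = 0.00000091 + 0.00016 + 0.00000065 + 0.00027 = 4.3156e-04 /h
MTBF = 1 / λ_sys = 2320 h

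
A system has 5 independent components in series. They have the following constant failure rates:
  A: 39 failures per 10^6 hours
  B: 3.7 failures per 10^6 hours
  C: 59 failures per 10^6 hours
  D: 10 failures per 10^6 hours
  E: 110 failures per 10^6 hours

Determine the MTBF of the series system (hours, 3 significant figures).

Series of exponential components: λ_sys = Σ λ_i
λ_sys = 0.000039 + 0.0000037 + 0.000059 + 0.000010 + 0.00011 = 2.2170e-04 /h
MTBF = 1 / λ_sys = 4510 h

4510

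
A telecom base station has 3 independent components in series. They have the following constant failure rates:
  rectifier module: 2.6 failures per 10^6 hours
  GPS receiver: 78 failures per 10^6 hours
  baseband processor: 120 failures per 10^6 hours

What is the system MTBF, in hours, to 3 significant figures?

Series of exponential components: λ_sys = Σ λ_i
λ_sys = 0.0000026 + 0.000078 + 0.00012 = 2.0060e-04 /h
MTBF = 1 / λ_sys = 4990 h

4990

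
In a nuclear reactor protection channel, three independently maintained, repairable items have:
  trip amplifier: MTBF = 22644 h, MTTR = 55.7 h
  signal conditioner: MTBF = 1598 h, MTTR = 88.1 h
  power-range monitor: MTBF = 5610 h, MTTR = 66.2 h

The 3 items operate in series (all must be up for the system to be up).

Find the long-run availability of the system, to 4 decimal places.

A(trip amplifier) = MTBF/(MTBF+MTTR) = 22644/(22644+55.7) = 0.997546
A(signal conditioner) = MTBF/(MTBF+MTTR) = 1598/(1598+88.1) = 0.947749
A(power-range monitor) = MTBF/(MTBF+MTTR) = 5610/(5610+66.2) = 0.988337
Series availability: 0.997546 × 0.947749 × 0.988337 = 0.9344

0.9344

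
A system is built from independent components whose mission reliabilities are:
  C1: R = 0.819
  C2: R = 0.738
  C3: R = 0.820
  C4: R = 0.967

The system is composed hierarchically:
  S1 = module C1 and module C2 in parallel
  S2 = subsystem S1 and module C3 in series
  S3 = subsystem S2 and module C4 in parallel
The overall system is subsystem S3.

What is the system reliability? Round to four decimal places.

Parallel (C1 and C2): 1 − (1 − 0.819000)(1 − 0.738000) = 0.952578
Series ([0.952578] and C3): 0.952578 × 0.820000 = 0.781114
Parallel ([0.781114] and C4): 1 − (1 − 0.781114)(1 − 0.967000) = 0.9928

0.9928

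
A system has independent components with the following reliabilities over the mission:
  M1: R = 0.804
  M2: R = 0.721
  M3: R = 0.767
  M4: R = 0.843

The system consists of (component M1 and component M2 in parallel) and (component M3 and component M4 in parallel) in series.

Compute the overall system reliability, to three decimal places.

0.911

Parallel (M1 and M2): 1 − (1 − 0.80400)(1 − 0.72100) = 0.94532
Parallel (M3 and M4): 1 − (1 − 0.76700)(1 − 0.84300) = 0.96342
Series ([0.94532] and [0.96342]): 0.94532 × 0.96342 = 0.911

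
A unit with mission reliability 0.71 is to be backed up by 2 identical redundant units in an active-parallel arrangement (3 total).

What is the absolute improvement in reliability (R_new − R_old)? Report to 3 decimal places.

0.266

R_before = 0.71
R_after = 1 − (1 − 0.71)^3 = 0.976
ΔR = 0.976 − 0.71 = 0.266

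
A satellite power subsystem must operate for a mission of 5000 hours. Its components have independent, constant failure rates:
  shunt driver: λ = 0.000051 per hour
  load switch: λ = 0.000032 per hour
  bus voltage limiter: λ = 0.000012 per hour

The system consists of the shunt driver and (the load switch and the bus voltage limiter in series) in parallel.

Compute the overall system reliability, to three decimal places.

0.956

R(shunt driver) = exp(−0.000051 × 5000) = 0.77492
R(load switch) = exp(−0.000032 × 5000) = 0.85214
R(bus voltage limiter) = exp(−0.000012 × 5000) = 0.94176
Series (load switch and bus voltage limiter): 0.85214 × 0.94176 = 0.80251
Parallel (shunt driver and [0.80251]): 1 − (1 − 0.77492)(1 − 0.80251) = 0.956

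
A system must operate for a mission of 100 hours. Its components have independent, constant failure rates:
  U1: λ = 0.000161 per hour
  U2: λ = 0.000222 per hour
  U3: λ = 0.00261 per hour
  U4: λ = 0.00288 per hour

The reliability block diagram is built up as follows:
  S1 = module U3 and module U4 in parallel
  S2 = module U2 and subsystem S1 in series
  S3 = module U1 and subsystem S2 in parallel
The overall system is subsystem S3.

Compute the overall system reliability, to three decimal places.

0.999

R(U1) = exp(−0.000161 × 100) = 0.98403
R(U2) = exp(−0.000222 × 100) = 0.97804
R(U3) = exp(−0.00261 × 100) = 0.77028
R(U4) = exp(−0.00288 × 100) = 0.74976
Parallel (U3 and U4): 1 − (1 − 0.77028)(1 − 0.74976) = 0.94251
Series (U2 and [0.94251]): 0.97804 × 0.94251 = 0.92181
Parallel (U1 and [0.92181]): 1 − (1 − 0.98403)(1 − 0.92181) = 0.999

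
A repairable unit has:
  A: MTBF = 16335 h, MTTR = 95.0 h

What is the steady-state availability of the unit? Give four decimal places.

A(A) = MTBF/(MTBF+MTTR) = 16335/(16335+95.0) = 0.9942

0.9942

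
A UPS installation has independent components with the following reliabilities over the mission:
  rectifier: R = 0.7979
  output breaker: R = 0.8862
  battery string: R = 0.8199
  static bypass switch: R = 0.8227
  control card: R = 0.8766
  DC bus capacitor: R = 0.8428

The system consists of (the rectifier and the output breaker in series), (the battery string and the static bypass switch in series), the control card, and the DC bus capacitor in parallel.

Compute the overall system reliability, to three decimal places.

0.998

Series (rectifier and output breaker): 0.79790 × 0.88620 = 0.70710
Series (battery string and static bypass switch): 0.81990 × 0.82270 = 0.67453
Parallel ([0.70710], [0.67453], control card, and DC bus capacitor): 1 − (1 − 0.70710)(1 − 0.67453)(1 − 0.87660)(1 − 0.84280) = 0.998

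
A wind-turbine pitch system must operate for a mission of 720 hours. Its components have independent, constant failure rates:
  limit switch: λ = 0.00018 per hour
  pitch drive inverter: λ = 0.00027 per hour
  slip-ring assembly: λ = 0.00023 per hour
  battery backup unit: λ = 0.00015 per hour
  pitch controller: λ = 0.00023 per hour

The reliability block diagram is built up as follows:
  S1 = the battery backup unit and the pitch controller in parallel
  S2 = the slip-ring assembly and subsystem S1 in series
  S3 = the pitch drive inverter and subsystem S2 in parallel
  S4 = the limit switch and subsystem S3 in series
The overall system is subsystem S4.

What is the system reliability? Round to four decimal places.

0.8527

R(limit switch) = exp(−0.00018 × 720) = 0.878447
R(pitch drive inverter) = exp(−0.00027 × 720) = 0.823329
R(slip-ring assembly) = exp(−0.00023 × 720) = 0.847385
R(battery backup unit) = exp(−0.00015 × 720) = 0.897628
R(pitch controller) = exp(−0.00023 × 720) = 0.847385
Parallel (battery backup unit and pitch controller): 1 − (1 − 0.897628)(1 − 0.847385) = 0.984376
Series (slip-ring assembly and [0.984376]): 0.847385 × 0.984376 = 0.834145
Parallel (pitch drive inverter and [0.834145]): 1 − (1 − 0.823329)(1 − 0.834145) = 0.970698
Series (limit switch and [0.970698]): 0.878447 × 0.970698 = 0.8527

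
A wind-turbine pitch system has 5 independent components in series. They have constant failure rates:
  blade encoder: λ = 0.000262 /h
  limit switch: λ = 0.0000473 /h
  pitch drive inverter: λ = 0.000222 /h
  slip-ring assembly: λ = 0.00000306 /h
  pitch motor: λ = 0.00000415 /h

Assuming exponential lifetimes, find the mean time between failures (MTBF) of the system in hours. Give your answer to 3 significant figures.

1860

Series of exponential components: λ_sys = Σ λ_i
λ_sys = 0.000262 + 0.0000473 + 0.000222 + 0.00000306 + 0.00000415 = 5.3851e-04 /h
MTBF = 1 / λ_sys = 1860 h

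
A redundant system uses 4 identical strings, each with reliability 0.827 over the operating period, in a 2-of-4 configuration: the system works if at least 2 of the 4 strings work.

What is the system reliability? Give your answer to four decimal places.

0.9820

R = Σ_{i=2}^{4} C(4,i) p^i (1−p)^{4−i} with p = 0.827
C(4,2)·0.827^2·0.173^2 = 0.122816
C(4,3)·0.827^3·0.173^1 = 0.391402
C(4,4)·0.827^4·0.173^0 = 0.467759
Sum = 0.9820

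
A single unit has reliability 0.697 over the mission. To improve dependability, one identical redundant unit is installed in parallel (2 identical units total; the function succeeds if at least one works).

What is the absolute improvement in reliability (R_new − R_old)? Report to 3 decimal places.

R_before = 0.697
R_after = 1 − (1 − 0.697)^2 = 0.908
ΔR = 0.908 − 0.697 = 0.211

0.211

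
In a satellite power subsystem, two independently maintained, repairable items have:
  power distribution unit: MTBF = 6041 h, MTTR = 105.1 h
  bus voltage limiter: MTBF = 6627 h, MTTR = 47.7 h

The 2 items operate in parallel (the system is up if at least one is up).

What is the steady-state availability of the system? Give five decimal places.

0.99988

A(power distribution unit) = MTBF/(MTBF+MTTR) = 6041/(6041+105.1) = 0.982900
A(bus voltage limiter) = MTBF/(MTBF+MTTR) = 6627/(6627+47.7) = 0.992854
Parallel availability: 1 − (1 − 0.982900)(1 − 0.992854) = 0.99988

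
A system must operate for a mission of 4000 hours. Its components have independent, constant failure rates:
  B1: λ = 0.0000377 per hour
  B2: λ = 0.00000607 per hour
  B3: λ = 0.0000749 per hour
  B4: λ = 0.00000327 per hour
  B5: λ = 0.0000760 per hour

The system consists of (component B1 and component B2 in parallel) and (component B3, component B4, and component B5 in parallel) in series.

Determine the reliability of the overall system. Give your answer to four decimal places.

0.9958

R(B1) = exp(−0.0000377 × 4000) = 0.860020
R(B2) = exp(−0.00000607 × 4000) = 0.976012
R(B3) = exp(−0.0000749 × 4000) = 0.741115
R(B4) = exp(−0.00000327 × 4000) = 0.987005
R(B5) = exp(−0.0000760 × 4000) = 0.737861
Parallel (B1 and B2): 1 − (1 − 0.860020)(1 − 0.976012) = 0.996642
Parallel (B3, B4, and B5): 1 − (1 − 0.741115)(1 − 0.987005)(1 − 0.737861) = 0.999118
Series ([0.996642] and [0.999118]): 0.996642 × 0.999118 = 0.9958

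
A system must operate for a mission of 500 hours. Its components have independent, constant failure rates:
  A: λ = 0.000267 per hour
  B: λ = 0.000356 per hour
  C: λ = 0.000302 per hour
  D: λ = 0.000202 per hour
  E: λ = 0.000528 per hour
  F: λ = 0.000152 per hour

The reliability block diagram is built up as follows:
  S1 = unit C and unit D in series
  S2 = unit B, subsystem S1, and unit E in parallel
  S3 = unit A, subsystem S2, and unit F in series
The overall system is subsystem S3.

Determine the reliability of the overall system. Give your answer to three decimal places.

R(A) = exp(−0.000267 × 500) = 0.87503
R(B) = exp(−0.000356 × 500) = 0.83694
R(C) = exp(−0.000302 × 500) = 0.85985
R(D) = exp(−0.000202 × 500) = 0.90393
R(E) = exp(−0.000528 × 500) = 0.76797
R(F) = exp(−0.000152 × 500) = 0.92682
Series (C and D): 0.85985 × 0.90393 = 0.77724
Parallel (B, [0.77724], and E): 1 − (1 − 0.83694)(1 − 0.77724)(1 − 0.76797) = 0.99157
Series (A, [0.99157], and F): 0.87503 × 0.99157 × 0.92682 = 0.804

0.804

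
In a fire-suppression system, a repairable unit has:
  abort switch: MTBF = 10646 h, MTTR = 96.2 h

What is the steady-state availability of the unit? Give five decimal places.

0.99104

A(abort switch) = MTBF/(MTBF+MTTR) = 10646/(10646+96.2) = 0.99104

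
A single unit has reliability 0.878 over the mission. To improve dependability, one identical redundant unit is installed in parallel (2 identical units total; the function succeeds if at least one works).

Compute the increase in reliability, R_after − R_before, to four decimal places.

0.1071

R_before = 0.878
R_after = 1 − (1 − 0.878)^2 = 0.9851
ΔR = 0.9851 − 0.878 = 0.1071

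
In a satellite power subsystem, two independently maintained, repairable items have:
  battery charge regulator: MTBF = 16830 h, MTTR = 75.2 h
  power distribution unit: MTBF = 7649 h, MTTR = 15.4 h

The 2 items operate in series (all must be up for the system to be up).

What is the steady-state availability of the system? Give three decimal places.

0.994

A(battery charge regulator) = MTBF/(MTBF+MTTR) = 16830/(16830+75.2) = 0.995552
A(power distribution unit) = MTBF/(MTBF+MTTR) = 7649/(7649+15.4) = 0.997991
Series availability: 0.995552 × 0.997991 = 0.994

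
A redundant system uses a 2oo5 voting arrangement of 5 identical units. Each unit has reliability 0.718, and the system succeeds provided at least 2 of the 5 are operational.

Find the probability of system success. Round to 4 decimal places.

R = Σ_{i=2}^{5} C(5,i) p^i (1−p)^{5−i} with p = 0.718
C(5,2)·0.718^2·0.282^3 = 0.115610
C(5,3)·0.718^3·0.282^2 = 0.294355
C(5,4)·0.718^4·0.282^1 = 0.374729
C(5,5)·0.718^5·0.282^0 = 0.190819
Sum = 0.9755

0.9755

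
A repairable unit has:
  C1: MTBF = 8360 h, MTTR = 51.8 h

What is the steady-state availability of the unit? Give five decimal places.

A(C1) = MTBF/(MTBF+MTTR) = 8360/(8360+51.8) = 0.99384

0.99384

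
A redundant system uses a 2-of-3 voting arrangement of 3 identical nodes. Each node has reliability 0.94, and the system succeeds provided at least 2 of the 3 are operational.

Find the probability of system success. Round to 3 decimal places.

R = Σ_{i=2}^{3} C(3,i) p^i (1−p)^{3−i} with p = 0.94
C(3,2)·0.94^2·0.06^1 = 0.15905
C(3,3)·0.94^3·0.06^0 = 0.83058
Sum = 0.990

0.990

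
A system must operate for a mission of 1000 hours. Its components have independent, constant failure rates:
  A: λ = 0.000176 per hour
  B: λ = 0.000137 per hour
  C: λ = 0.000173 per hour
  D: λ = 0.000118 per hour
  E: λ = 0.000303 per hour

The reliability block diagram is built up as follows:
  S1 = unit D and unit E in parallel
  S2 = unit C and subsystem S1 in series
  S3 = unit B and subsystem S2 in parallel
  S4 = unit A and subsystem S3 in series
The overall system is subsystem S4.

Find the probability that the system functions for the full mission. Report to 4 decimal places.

R(A) = exp(−0.000176 × 1000) = 0.838618
R(B) = exp(−0.000137 × 1000) = 0.871970
R(C) = exp(−0.000173 × 1000) = 0.841138
R(D) = exp(−0.000118 × 1000) = 0.888696
R(E) = exp(−0.000303 × 1000) = 0.738599
Parallel (D and E): 1 − (1 − 0.888696)(1 − 0.738599) = 0.970905
Series (C and [0.970905]): 0.841138 × 0.970905 = 0.816665
Parallel (B and [0.816665]): 1 − (1 − 0.871970)(1 − 0.816665) = 0.976528
Series (A and [0.976528]): 0.838618 × 0.976528 = 0.8189

0.8189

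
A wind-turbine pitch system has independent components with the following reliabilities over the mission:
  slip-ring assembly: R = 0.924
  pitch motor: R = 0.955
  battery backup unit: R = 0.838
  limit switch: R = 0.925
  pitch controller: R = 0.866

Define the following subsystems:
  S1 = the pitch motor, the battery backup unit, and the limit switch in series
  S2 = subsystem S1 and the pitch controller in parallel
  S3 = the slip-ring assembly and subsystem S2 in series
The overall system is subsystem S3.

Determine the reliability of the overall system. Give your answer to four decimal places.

Series (pitch motor, battery backup unit, and limit switch): 0.955000 × 0.838000 × 0.925000 = 0.740268
Parallel ([0.740268] and pitch controller): 1 − (1 − 0.740268)(1 − 0.866000) = 0.965196
Series (slip-ring assembly and [0.965196]): 0.924000 × 0.965196 = 0.8918

0.8918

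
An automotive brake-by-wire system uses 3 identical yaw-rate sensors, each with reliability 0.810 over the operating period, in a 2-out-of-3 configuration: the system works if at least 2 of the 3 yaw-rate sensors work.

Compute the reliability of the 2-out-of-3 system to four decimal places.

0.9054

R = Σ_{i=2}^{3} C(3,i) p^i (1−p)^{3−i} with p = 0.810
C(3,2)·0.810^2·0.190^1 = 0.373977
C(3,3)·0.810^3·0.190^0 = 0.531441
Sum = 0.9054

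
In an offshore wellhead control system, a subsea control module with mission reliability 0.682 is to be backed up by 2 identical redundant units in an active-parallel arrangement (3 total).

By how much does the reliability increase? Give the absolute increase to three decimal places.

R_before = 0.682
R_after = 1 − (1 − 0.682)^3 = 0.968
ΔR = 0.968 − 0.682 = 0.286

0.286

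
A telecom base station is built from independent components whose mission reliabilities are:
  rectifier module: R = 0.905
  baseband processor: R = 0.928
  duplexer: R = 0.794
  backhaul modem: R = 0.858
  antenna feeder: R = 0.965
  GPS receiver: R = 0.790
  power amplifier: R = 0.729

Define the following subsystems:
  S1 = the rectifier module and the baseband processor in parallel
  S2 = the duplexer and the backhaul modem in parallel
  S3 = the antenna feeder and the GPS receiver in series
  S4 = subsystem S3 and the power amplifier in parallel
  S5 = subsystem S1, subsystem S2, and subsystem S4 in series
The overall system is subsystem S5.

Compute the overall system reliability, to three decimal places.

Parallel (rectifier module and baseband processor): 1 − (1 − 0.90500)(1 − 0.92800) = 0.99316
Parallel (duplexer and backhaul modem): 1 − (1 − 0.79400)(1 − 0.85800) = 0.97075
Series (antenna feeder and GPS receiver): 0.96500 × 0.79000 = 0.76235
Parallel ([0.76235] and power amplifier): 1 − (1 − 0.76235)(1 − 0.72900) = 0.93560
Series ([0.99316], [0.97075], and [0.93560]): 0.99316 × 0.97075 × 0.93560 = 0.902

0.902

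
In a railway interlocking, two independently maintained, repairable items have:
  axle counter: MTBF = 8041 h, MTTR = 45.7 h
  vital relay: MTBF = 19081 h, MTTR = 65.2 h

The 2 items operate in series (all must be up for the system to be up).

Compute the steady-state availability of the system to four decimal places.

0.9910

A(axle counter) = MTBF/(MTBF+MTTR) = 8041/(8041+45.7) = 0.994349
A(vital relay) = MTBF/(MTBF+MTTR) = 19081/(19081+65.2) = 0.996595
Series availability: 0.994349 × 0.996595 = 0.9910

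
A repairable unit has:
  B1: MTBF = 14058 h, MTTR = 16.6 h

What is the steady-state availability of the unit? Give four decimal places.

A(B1) = MTBF/(MTBF+MTTR) = 14058/(14058+16.6) = 0.9988

0.9988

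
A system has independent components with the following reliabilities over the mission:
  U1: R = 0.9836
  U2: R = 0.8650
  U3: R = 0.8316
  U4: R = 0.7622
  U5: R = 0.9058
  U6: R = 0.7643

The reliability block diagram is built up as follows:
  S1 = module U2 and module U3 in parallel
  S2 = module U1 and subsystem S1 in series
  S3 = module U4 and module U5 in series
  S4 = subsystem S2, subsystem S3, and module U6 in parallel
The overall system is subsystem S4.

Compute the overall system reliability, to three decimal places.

0.997

Parallel (U2 and U3): 1 − (1 − 0.86500)(1 − 0.83160) = 0.97727
Series (U1 and [0.97727]): 0.98360 × 0.97727 = 0.96124
Series (U4 and U5): 0.76220 × 0.90580 = 0.69040
Parallel ([0.96124], [0.69040], and U6): 1 − (1 − 0.96124)(1 − 0.69040)(1 − 0.76430) = 0.997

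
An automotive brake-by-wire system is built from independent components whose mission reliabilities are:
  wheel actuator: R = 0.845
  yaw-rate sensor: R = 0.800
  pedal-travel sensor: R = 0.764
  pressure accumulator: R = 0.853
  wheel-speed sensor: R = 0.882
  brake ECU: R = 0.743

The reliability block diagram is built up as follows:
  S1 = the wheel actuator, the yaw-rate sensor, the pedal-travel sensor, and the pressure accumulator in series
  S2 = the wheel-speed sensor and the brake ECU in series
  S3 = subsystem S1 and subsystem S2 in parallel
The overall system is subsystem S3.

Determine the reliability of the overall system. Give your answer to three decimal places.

0.807

Series (wheel actuator, yaw-rate sensor, pedal-travel sensor, and pressure accumulator): 0.84500 × 0.80000 × 0.76400 × 0.85300 = 0.44054
Series (wheel-speed sensor and brake ECU): 0.88200 × 0.74300 = 0.65533
Parallel ([0.44054] and [0.65533]): 1 − (1 − 0.44054)(1 − 0.65533) = 0.807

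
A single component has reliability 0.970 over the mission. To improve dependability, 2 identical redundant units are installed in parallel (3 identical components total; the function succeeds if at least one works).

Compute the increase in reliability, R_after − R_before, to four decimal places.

R_before = 0.970
R_after = 1 − (1 − 0.970)^3 = 1.0000
ΔR = 1.0000 − 0.970 = 0.0300

0.0300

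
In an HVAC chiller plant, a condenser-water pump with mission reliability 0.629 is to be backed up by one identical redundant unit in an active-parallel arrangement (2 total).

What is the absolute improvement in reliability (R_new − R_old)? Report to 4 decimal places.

0.2334

R_before = 0.629
R_after = 1 − (1 − 0.629)^2 = 0.8624
ΔR = 0.8624 − 0.629 = 0.2334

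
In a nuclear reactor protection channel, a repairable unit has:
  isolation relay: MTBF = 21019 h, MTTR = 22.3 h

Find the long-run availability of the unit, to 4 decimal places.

0.9989

A(isolation relay) = MTBF/(MTBF+MTTR) = 21019/(21019+22.3) = 0.9989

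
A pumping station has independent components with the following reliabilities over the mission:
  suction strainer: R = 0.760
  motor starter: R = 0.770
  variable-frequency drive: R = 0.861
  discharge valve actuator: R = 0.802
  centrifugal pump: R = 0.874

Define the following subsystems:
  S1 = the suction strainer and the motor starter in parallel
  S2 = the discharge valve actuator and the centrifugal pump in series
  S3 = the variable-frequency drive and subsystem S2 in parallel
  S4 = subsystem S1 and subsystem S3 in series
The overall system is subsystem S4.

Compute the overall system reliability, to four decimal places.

Parallel (suction strainer and motor starter): 1 − (1 − 0.760000)(1 − 0.770000) = 0.944800
Series (discharge valve actuator and centrifugal pump): 0.802000 × 0.874000 = 0.700948
Parallel (variable-frequency drive and [0.700948]): 1 − (1 − 0.861000)(1 − 0.700948) = 0.958432
Series ([0.944800] and [0.958432]): 0.944800 × 0.958432 = 0.9055

0.9055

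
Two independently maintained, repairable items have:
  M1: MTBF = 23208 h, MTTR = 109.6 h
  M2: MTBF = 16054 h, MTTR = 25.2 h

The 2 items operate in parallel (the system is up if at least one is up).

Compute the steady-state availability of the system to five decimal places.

A(M1) = MTBF/(MTBF+MTTR) = 23208/(23208+109.6) = 0.995300
A(M2) = MTBF/(MTBF+MTTR) = 16054/(16054+25.2) = 0.998433
Parallel availability: 1 − (1 − 0.995300)(1 − 0.998433) = 0.99999

0.99999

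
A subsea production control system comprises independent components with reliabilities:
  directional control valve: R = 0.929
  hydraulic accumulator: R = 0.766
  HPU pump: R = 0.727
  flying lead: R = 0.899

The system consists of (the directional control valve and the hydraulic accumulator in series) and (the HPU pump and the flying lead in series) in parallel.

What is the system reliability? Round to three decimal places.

Series (directional control valve and hydraulic accumulator): 0.92900 × 0.76600 = 0.71161
Series (HPU pump and flying lead): 0.72700 × 0.89900 = 0.65357
Parallel ([0.71161] and [0.65357]): 1 − (1 − 0.71161)(1 − 0.65357) = 0.900

0.900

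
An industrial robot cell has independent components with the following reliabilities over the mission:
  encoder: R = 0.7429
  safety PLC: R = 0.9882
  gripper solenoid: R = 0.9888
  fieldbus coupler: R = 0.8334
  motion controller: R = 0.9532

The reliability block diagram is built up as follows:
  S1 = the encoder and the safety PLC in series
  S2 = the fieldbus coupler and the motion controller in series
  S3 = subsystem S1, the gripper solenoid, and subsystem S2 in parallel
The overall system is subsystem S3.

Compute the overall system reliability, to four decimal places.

0.9994

Series (encoder and safety PLC): 0.742900 × 0.988200 = 0.734134
Series (fieldbus coupler and motion controller): 0.833400 × 0.953200 = 0.794397
Parallel ([0.734134], gripper solenoid, and [0.794397]): 1 − (1 − 0.734134)(1 − 0.988800)(1 − 0.794397) = 0.9994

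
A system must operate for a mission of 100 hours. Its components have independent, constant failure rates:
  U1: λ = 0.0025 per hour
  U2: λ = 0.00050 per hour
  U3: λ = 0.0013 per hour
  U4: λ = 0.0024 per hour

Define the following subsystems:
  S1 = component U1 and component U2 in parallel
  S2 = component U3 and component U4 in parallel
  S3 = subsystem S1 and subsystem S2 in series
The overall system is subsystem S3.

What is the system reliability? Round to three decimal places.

R(U1) = exp(−0.0025 × 100) = 0.77880
R(U2) = exp(−0.00050 × 100) = 0.95123
R(U3) = exp(−0.0013 × 100) = 0.87810
R(U4) = exp(−0.0024 × 100) = 0.78663
Parallel (U1 and U2): 1 − (1 − 0.77880)(1 − 0.95123) = 0.98921
Parallel (U3 and U4): 1 − (1 − 0.87810)(1 − 0.78663) = 0.97399
Series ([0.98921] and [0.97399]): 0.98921 × 0.97399 = 0.963

0.963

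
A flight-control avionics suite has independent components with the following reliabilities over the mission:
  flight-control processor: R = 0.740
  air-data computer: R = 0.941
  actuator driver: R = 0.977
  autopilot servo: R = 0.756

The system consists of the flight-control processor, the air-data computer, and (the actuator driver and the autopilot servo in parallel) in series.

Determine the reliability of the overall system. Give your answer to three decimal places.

0.692

Parallel (actuator driver and autopilot servo): 1 − (1 − 0.97700)(1 − 0.75600) = 0.99439
Series (flight-control processor, air-data computer, and [0.99439]): 0.74000 × 0.94100 × 0.99439 = 0.692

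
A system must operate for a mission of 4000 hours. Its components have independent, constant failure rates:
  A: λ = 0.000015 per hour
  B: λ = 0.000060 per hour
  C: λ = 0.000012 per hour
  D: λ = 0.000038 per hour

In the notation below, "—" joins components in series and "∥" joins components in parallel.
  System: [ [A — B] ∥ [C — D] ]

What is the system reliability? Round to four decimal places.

0.9530

R(A) = exp(−0.000015 × 4000) = 0.941765
R(B) = exp(−0.000060 × 4000) = 0.786628
R(C) = exp(−0.000012 × 4000) = 0.953134
R(D) = exp(−0.000038 × 4000) = 0.858988
Series (A and B): 0.941765 × 0.786628 = 0.740819
Series (C and D): 0.953134 × 0.858988 = 0.818731
Parallel ([0.740819] and [0.818731]): 1 − (1 − 0.740819)(1 − 0.818731) = 0.9530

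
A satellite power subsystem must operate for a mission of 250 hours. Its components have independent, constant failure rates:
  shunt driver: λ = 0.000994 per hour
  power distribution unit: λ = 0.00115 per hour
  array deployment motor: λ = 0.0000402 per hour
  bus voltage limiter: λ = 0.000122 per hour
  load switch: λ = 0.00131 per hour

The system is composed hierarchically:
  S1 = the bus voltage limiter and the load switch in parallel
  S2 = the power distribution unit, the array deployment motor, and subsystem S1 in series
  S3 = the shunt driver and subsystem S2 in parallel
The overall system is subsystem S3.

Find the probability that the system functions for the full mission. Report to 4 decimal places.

R(shunt driver) = exp(−0.000994 × 250) = 0.779970
R(power distribution unit) = exp(−0.00115 × 250) = 0.750137
R(array deployment motor) = exp(−0.0000402 × 250) = 0.990000
R(bus voltage limiter) = exp(−0.000122 × 250) = 0.969960
R(load switch) = exp(−0.00131 × 250) = 0.720723
Parallel (bus voltage limiter and load switch): 1 − (1 − 0.969960)(1 − 0.720723) = 0.991611
Series (power distribution unit, array deployment motor, and [0.991611]): 0.750137 × 0.990000 × 0.991611 = 0.736406
Parallel (shunt driver and [0.736406]): 1 − (1 − 0.779970)(1 − 0.736406) = 0.9420

0.9420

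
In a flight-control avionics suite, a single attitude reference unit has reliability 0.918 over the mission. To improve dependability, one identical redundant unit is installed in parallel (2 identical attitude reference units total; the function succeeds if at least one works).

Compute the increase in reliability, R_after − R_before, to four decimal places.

R_before = 0.918
R_after = 1 − (1 − 0.918)^2 = 0.9933
ΔR = 0.9933 − 0.918 = 0.0753

0.0753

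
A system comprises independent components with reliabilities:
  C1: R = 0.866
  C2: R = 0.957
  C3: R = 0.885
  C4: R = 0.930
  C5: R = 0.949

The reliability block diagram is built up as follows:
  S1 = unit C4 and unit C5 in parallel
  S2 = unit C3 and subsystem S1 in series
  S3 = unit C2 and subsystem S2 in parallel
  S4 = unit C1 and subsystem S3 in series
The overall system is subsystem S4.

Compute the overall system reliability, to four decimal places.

0.8616

Parallel (C4 and C5): 1 − (1 − 0.930000)(1 − 0.949000) = 0.996430
Series (C3 and [0.996430]): 0.885000 × 0.996430 = 0.881841
Parallel (C2 and [0.881841]): 1 − (1 − 0.957000)(1 − 0.881841) = 0.994919
Series (C1 and [0.994919]): 0.866000 × 0.994919 = 0.8616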